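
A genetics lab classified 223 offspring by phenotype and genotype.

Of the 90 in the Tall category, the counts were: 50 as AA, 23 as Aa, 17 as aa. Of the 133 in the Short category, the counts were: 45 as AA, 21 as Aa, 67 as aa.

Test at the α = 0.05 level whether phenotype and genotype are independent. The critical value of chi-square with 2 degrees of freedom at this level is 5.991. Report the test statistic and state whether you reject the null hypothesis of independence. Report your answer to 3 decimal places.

22.667; reject H₀

Row totals: 90, 133. Column totals: 95, 44, 84. Grand total N = 223.
Expected counts (row total × column total / N):
  Tall, AA: 90×95/223 = 38.34081
  Tall, Aa: 90×44/223 = 17.75785
  Tall, aa: 90×84/223 = 33.90135
  Short, AA: 133×95/223 = 56.65919
  Short, Aa: 133×44/223 = 26.24215
  Short, aa: 133×84/223 = 50.09865
Contributions (O − E)²/E:
  (50 − 38.34081)²/38.34081 = 3.5455
  (23 − 17.75785)²/17.75785 = 1.5475
  (17 − 33.90135)²/33.90135 = 8.4261
  (45 − 56.65919)²/56.65919 = 2.3992
  (21 − 26.24215)²/26.24215 = 1.0472
  (67 − 50.09865)²/50.09865 = 5.7019
χ² = 3.5455 + 1.5475 + 8.4261 + 2.3992 + 1.0472 + 5.7019 = 22.667
df = (2−1)(3−1) = 2. Since 22.667 > 5.991, reject the null hypothesis of independence at α = 0.05.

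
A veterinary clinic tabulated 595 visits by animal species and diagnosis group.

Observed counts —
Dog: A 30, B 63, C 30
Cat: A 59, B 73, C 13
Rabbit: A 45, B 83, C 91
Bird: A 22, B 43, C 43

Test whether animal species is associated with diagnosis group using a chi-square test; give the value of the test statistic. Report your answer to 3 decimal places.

57.072

Row totals: 123, 145, 219, 108. Column totals: 156, 262, 177. Grand total N = 595.
Expected counts (row total × column total / N):
  Dog, A: 123×156/595 = 32.2487
  Dog, B: 123×262/595 = 54.1613
  Dog, C: 123×177/595 = 36.5899
  Cat, A: 145×156/595 = 38.0168
  Cat, B: 145×262/595 = 63.8487
  Cat, C: 145×177/595 = 43.1345
  Rabbit, A: 219×156/595 = 57.4185
  Rabbit, B: 219×262/595 = 96.4336
  Rabbit, C: 219×177/595 = 65.1479
  Bird, A: 108×156/595 = 28.3160
  Bird, B: 108×262/595 = 47.5563
  Bird, C: 108×177/595 = 32.1277
Contributions (O − E)²/E:
  (30 − 32.2487)²/32.2487 = 0.1568
  (63 − 54.1613)²/54.1613 = 1.4424
  (30 − 36.5899)²/36.5899 = 1.1869
  (59 − 38.0168)²/38.0168 = 11.5816
  (73 − 63.8487)²/63.8487 = 1.3116
  (13 − 43.1345)²/43.1345 = 21.0525
  (45 − 57.4185)²/57.4185 = 2.6859
  (83 − 96.4336)²/96.4336 = 1.8714
  (91 − 65.1479)²/65.1479 = 10.2587
  (22 − 28.3160)²/28.3160 = 1.4088
  (43 − 47.5563)²/47.5563 = 0.4365
  (43 − 32.1277)²/32.1277 = 3.6793
χ² = 0.1568 + 1.4424 + 1.1869 + 11.5816 + 1.3116 + 21.0525 + 2.6859 + 1.8714 + 10.2587 + 1.4088 + 0.4365 + 3.6793 = 57.072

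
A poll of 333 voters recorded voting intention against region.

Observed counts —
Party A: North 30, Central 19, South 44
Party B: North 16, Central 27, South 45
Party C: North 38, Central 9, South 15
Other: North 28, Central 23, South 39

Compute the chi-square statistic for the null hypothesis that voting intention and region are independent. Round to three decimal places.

32.047

Row totals: 93, 88, 62, 90. Column totals: 112, 78, 143. Grand total N = 333.
Expected counts (row total × column total / N):
  Party A, North: 93×112/333 = 31.2793
  Party A, Central: 93×78/333 = 21.7838
  Party A, South: 93×143/333 = 39.9369
  Party B, North: 88×112/333 = 29.5976
  Party B, Central: 88×78/333 = 20.6126
  Party B, South: 88×143/333 = 37.7898
  Party C, North: 62×112/333 = 20.8529
  Party C, Central: 62×78/333 = 14.5225
  Party C, South: 62×143/333 = 26.6246
  Other, North: 90×112/333 = 30.2703
  Other, Central: 90×78/333 = 21.0811
  Other, South: 90×143/333 = 38.6486
Contributions (O − E)²/E:
  (30 − 31.2793)²/31.2793 = 0.0523
  (19 − 21.7838)²/21.7838 = 0.3557
  (44 − 39.9369)²/39.9369 = 0.4134
  (16 − 29.5976)²/29.5976 = 6.2469
  (27 − 20.6126)²/20.6126 = 1.9793
  (45 − 37.7898)²/37.7898 = 1.3757
  (38 − 20.8529)²/20.8529 = 14.0999
  (9 − 14.5225)²/14.5225 = 2.1001
  (15 − 26.6246)²/26.6246 = 5.0754
  (28 − 30.2703)²/30.2703 = 0.1703
  (23 − 21.0811)²/21.0811 = 0.1747
  (39 − 38.6486)²/38.6486 = 0.0032
χ² = 0.0523 + 0.3557 + 0.4134 + 6.2469 + 1.9793 + 1.3757 + 14.0999 + 2.1001 + 5.0754 + 0.1703 + 0.1747 + 0.0032 = 32.047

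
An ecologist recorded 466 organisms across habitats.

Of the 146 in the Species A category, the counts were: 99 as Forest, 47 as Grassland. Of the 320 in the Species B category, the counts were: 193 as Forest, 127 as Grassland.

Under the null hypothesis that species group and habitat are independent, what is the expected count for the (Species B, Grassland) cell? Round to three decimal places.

Row total (Species B) = 320; column total (Grassland) = 174; grand total N = 466.
Expected count = (row total × column total) / N = 320 × 174 / 466 = 119.485.

119.485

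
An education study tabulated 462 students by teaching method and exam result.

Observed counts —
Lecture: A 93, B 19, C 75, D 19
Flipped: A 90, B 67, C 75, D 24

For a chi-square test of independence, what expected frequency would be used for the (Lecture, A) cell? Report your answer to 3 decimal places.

81.597

Row total (Lecture) = 206; column total (A) = 183; grand total N = 462.
Expected count = (row total × column total) / N = 206 × 183 / 462 = 81.597.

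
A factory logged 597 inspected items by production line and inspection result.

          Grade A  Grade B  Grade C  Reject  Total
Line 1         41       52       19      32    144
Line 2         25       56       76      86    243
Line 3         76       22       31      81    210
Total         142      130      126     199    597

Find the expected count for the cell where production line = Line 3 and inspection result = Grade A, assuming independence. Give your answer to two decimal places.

49.95

Row total (Line 3) = 210; column total (Grade A) = 142; grand total N = 597.
Expected count = (row total × column total) / N = 210 × 142 / 597 = 49.95.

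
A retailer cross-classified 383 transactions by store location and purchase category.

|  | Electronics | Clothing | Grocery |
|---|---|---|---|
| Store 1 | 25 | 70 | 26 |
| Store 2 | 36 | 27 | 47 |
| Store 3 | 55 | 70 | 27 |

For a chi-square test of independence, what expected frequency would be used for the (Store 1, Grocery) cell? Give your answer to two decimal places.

31.59

Row total (Store 1) = 121; column total (Grocery) = 100; grand total N = 383.
Expected count = (row total × column total) / N = 121 × 100 / 383 = 31.59.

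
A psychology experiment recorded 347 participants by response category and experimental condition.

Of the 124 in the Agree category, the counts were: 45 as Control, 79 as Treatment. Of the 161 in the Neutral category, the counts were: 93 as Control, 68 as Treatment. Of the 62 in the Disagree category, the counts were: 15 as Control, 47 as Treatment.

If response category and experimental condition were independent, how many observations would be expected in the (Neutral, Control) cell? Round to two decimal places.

70.99

Row total (Neutral) = 161; column total (Control) = 153; grand total N = 347.
Expected count = (row total × column total) / N = 161 × 153 / 347 = 70.99.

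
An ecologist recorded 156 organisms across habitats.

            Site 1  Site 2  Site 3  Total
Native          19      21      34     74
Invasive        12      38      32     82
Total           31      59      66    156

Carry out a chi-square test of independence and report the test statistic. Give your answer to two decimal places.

Grand total N = 156.
Expected counts (row total × column total / N):
  Native, Site 1: 74×31/156 = 14.705
  Native, Site 2: 74×59/156 = 27.987
  Native, Site 3: 74×66/156 = 31.308
  Invasive, Site 1: 82×31/156 = 16.295
  Invasive, Site 2: 82×59/156 = 31.013
  Invasive, Site 3: 82×66/156 = 34.692
Contributions (O − E)²/E:
  (19 − 14.705)²/14.705 = 1.2545
  (21 − 27.987)²/27.987 = 1.7443
  (34 − 31.308)²/31.308 = 0.2315
  (12 − 16.295)²/16.295 = 1.1321
  (38 − 31.013)²/31.013 = 1.5741
  (32 − 34.692)²/34.692 = 0.2089
χ² = 1.2545 + 1.7443 + 0.2315 + 1.1321 + 1.5741 + 0.2089 = 6.15

6.15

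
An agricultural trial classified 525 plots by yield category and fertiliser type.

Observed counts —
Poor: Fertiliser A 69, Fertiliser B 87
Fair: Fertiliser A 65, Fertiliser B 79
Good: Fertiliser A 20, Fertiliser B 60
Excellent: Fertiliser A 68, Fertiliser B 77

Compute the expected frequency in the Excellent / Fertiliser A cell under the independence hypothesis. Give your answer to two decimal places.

Row total (Excellent) = 145; column total (Fertiliser A) = 222; grand total N = 525.
Expected count = (row total × column total) / N = 145 × 222 / 525 = 61.31.

61.31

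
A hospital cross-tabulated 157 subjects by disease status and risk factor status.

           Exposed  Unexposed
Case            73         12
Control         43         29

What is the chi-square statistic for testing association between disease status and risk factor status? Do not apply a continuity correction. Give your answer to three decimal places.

13.826

Row totals: 85, 72. Column totals: 116, 41. Grand total N = 157.
Expected counts (row total × column total / N):
  Case, Exposed: 85×116/157 = 62.8025
  Case, Unexposed: 85×41/157 = 22.1975
  Control, Exposed: 72×116/157 = 53.1975
  Control, Unexposed: 72×41/157 = 18.8025
Contributions (O − E)²/E:
  (73 − 62.8025)²/62.8025 = 1.6558
  (12 − 22.1975)²/22.1975 = 4.6847
  (43 − 53.1975)²/53.1975 = 1.9548
  (29 − 18.8025)²/18.8025 = 5.5306
χ² = 1.6558 + 4.6847 + 1.9548 + 5.5306 = 13.826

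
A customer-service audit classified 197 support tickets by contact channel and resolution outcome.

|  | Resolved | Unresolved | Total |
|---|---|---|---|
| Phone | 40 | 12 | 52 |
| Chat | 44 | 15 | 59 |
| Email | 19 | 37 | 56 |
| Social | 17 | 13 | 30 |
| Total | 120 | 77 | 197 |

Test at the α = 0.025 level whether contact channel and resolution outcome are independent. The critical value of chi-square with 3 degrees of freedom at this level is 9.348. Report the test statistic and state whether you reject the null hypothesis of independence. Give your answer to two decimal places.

27.58; reject H₀

Grand total N = 197.
Expected counts (row total × column total / N):
  Phone, Resolved: 52×120/197 = 31.675
  Phone, Unresolved: 52×77/197 = 20.325
  Chat, Resolved: 59×120/197 = 35.939
  Chat, Unresolved: 59×77/197 = 23.061
  Email, Resolved: 56×120/197 = 34.112
  Email, Unresolved: 56×77/197 = 21.888
  Social, Resolved: 30×120/197 = 18.274
  Social, Unresolved: 30×77/197 = 11.726
Contributions (O − E)²/E:
  (40 − 31.675)²/31.675 = 2.1880
  (12 − 20.325)²/20.325 = 3.4099
  (44 − 35.939)²/35.939 = 1.8081
  (15 − 23.061)²/23.061 = 2.8177
  (19 − 34.112)²/34.112 = 6.6948
  (37 − 21.888)²/21.888 = 10.4337
  (17 − 18.274)²/18.274 = 0.0888
  (13 − 11.726)²/11.726 = 0.1384
χ² = 2.1880 + 3.4099 + 1.8081 + 2.8177 + 6.6948 + 10.4337 + 0.0888 + 0.1384 = 27.58
df = (4−1)(2−1) = 3. Since 27.58 > 9.348, reject the null hypothesis of independence at α = 0.025.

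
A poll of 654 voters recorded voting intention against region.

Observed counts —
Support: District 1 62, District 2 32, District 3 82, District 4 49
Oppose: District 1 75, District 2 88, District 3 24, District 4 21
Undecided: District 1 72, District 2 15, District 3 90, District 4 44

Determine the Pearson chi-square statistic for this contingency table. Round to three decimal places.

Row totals: 225, 208, 221. Column totals: 209, 135, 196, 114. Grand total N = 654.
Expected counts (row total × column total / N):
  Support, District 1: 225×209/654 = 71.9037
  Support, District 2: 225×135/654 = 46.4450
  Support, District 3: 225×196/654 = 67.4312
  Support, District 4: 225×114/654 = 39.2202
  Oppose, District 1: 208×209/654 = 66.4709
  Oppose, District 2: 208×135/654 = 42.9358
  Oppose, District 3: 208×196/654 = 62.3364
  Oppose, District 4: 208×114/654 = 36.2569
  Undecided, District 1: 221×209/654 = 70.6254
  Undecided, District 2: 221×135/654 = 45.6193
  Undecided, District 3: 221×196/654 = 66.2324
  Undecided, District 4: 221×114/654 = 38.5229
Contributions (O − E)²/E:
  (62 − 71.9037)²/71.9037 = 1.3641
  (32 − 46.4450)²/46.4450 = 4.4926
  (82 − 67.4312)²/67.4312 = 3.1477
  (49 − 39.2202)²/39.2202 = 2.4387
  (75 − 66.4709)²/66.4709 = 1.0944
  (88 − 42.9358)²/42.9358 = 47.2981
  (24 − 62.3364)²/62.3364 = 23.5766
  (21 − 36.2569)²/36.2569 = 6.4201
  (72 − 70.6254)²/70.6254 = 0.0268
  (15 − 45.6193)²/45.6193 = 20.5514
  (90 − 66.2324)²/66.2324 = 8.5290
  (44 − 38.5229)²/38.5229 = 0.7787
χ² = 1.3641 + 4.4926 + 3.1477 + 2.4387 + 1.0944 + 47.2981 + 23.5766 + 6.4201 + 0.0268 + 20.5514 + 8.5290 + 0.7787 = 119.718

119.718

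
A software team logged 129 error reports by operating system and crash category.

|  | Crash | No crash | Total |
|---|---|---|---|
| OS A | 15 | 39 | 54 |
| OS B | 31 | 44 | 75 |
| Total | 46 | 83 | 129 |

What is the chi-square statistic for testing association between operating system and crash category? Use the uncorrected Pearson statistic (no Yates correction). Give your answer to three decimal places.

Grand total N = 129.
Expected counts (row total × column total / N):
  OS A, Crash: 54×46/129 = 19.2558
  OS A, No crash: 54×83/129 = 34.7442
  OS B, Crash: 75×46/129 = 26.7442
  OS B, No crash: 75×83/129 = 48.2558
Contributions (O − E)²/E:
  (15 − 19.2558)²/19.2558 = 0.9406
  (39 − 34.7442)²/34.7442 = 0.5213
  (31 − 26.7442)²/26.7442 = 0.6772
  (44 − 48.2558)²/48.2558 = 0.3753
χ² = 0.9406 + 0.5213 + 0.6772 + 0.3753 = 2.514

2.514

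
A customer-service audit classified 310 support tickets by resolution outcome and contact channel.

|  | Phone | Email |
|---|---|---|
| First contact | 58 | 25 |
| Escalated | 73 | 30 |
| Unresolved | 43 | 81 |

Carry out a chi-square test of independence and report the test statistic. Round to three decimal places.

38.640

Row totals: 83, 103, 124. Column totals: 174, 136. Grand total N = 310.
Expected counts (row total × column total / N):
  First contact, Phone: 83×174/310 = 46.5871
  First contact, Email: 83×136/310 = 36.4129
  Escalated, Phone: 103×174/310 = 57.8129
  Escalated, Email: 103×136/310 = 45.1871
  Unresolved, Phone: 124×174/310 = 69.6000
  Unresolved, Email: 124×136/310 = 54.4000
Contributions (O − E)²/E:
  (58 − 46.5871)²/46.5871 = 2.7959
  (25 − 36.4129)²/36.4129 = 3.5771
  (73 − 57.8129)²/57.8129 = 3.9896
  (30 − 45.1871)²/45.1871 = 5.1043
  (43 − 69.6000)²/69.6000 = 10.1661
  (81 − 54.4000)²/54.4000 = 13.0066
χ² = 2.7959 + 3.5771 + 3.9896 + 5.1043 + 10.1661 + 13.0066 = 38.640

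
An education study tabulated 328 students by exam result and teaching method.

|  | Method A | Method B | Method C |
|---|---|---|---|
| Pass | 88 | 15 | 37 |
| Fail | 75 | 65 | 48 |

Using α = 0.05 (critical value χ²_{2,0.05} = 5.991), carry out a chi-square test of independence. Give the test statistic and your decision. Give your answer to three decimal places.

27.270; reject H₀

Row totals: 140, 188. Column totals: 163, 80, 85. Grand total N = 328.
Expected counts (row total × column total / N):
  Pass, Method A: 140×163/328 = 69.5732
  Pass, Method B: 140×80/328 = 34.1463
  Pass, Method C: 140×85/328 = 36.2805
  Fail, Method A: 188×163/328 = 93.4268
  Fail, Method B: 188×80/328 = 45.8537
  Fail, Method C: 188×85/328 = 48.7195
Contributions (O − E)²/E:
  (88 − 69.5732)²/69.5732 = 4.8804
  (15 − 34.1463)²/34.1463 = 10.7356
  (37 − 36.2805)²/36.2805 = 0.0143
  (75 − 93.4268)²/93.4268 = 3.6344
  (65 − 45.8537)²/45.8537 = 7.9946
  (48 − 48.7195)²/48.7195 = 0.0106
χ² = 4.8804 + 10.7356 + 0.0143 + 3.6344 + 7.9946 + 0.0106 = 27.270
df = (2−1)(3−1) = 2. Since 27.270 > 5.991, reject the null hypothesis of independence at α = 0.05.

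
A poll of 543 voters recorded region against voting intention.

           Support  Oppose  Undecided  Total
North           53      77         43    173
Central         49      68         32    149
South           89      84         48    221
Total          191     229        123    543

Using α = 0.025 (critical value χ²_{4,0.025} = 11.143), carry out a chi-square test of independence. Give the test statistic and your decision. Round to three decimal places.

Grand total N = 543.
Expected counts (row total × column total / N):
  North, Support: 173×191/543 = 60.8527
  North, Oppose: 173×229/543 = 72.9595
  North, Undecided: 173×123/543 = 39.1878
  Central, Support: 149×191/543 = 52.4107
  Central, Oppose: 149×229/543 = 62.8379
  Central, Undecided: 149×123/543 = 33.7514
  South, Support: 221×191/543 = 77.7366
  South, Oppose: 221×229/543 = 93.2026
  South, Undecided: 221×123/543 = 50.0608
Contributions (O − E)²/E:
  (53 − 60.8527)²/60.8527 = 1.0133
  (77 − 72.9595)²/72.9595 = 0.2238
  (43 − 39.1878)²/39.1878 = 0.3709
  (49 − 52.4107)²/52.4107 = 0.2220
  (68 − 62.8379)²/62.8379 = 0.4241
  (32 − 33.7514)²/33.7514 = 0.0909
  (89 − 77.7366)²/77.7366 = 1.6320
  (84 − 93.2026)²/93.2026 = 0.9086
  (48 − 50.0608)²/50.0608 = 0.0848
χ² = 1.0133 + 0.2238 + 0.3709 + 0.2220 + 0.4241 + 0.0909 + 1.6320 + 0.9086 + 0.0848 = 4.970
df = (3−1)(3−1) = 4. Since 4.970 < 11.143, fail to reject the null hypothesis of independence at α = 0.025.

4.970; fail to reject H₀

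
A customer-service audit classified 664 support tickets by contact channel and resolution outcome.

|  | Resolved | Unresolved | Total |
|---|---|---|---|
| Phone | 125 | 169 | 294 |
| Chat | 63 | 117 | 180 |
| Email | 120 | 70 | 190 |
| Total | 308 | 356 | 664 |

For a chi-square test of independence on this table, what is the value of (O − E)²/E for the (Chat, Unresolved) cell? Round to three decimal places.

4.352

Row total (Chat) = 180; column total (Unresolved) = 356; N = 664.
Expected count E = 180 × 356 / 664 = 96.5060.
Contribution = (O − E)²/E = (117 − 96.5060)² / 96.5060 = 4.352.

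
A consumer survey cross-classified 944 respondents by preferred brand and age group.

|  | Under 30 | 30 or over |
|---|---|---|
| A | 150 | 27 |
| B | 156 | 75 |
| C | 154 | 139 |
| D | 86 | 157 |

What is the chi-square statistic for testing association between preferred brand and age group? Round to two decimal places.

Row totals: 177, 231, 293, 243. Column totals: 546, 398. Grand total N = 944.
Expected counts (row total × column total / N):
  A, Under 30: 177×546/944 = 102.375
  A, 30 or over: 177×398/944 = 74.625
  B, Under 30: 231×546/944 = 133.608
  B, 30 or over: 231×398/944 = 97.392
  C, Under 30: 293×546/944 = 169.468
  C, 30 or over: 293×398/944 = 123.532
  D, Under 30: 243×546/944 = 140.549
  D, 30 or over: 243×398/944 = 102.451
Contributions (O − E)²/E:
  (150 − 102.375)²/102.375 = 22.1552
  (27 − 74.625)²/74.625 = 30.3938
  (156 − 133.608)²/133.608 = 3.7528
  (75 − 97.392)²/97.392 = 5.1483
  (154 − 169.468)²/169.468 = 1.4118
  (139 − 123.532)²/123.532 = 1.9368
  (86 − 140.549)²/140.549 = 21.1712
  (157 − 102.451)²/102.451 = 29.0441
χ² = 22.1552 + 30.3938 + 3.7528 + 5.1483 + 1.4118 + 1.9368 + 21.1712 + 29.0441 = 115.01

115.01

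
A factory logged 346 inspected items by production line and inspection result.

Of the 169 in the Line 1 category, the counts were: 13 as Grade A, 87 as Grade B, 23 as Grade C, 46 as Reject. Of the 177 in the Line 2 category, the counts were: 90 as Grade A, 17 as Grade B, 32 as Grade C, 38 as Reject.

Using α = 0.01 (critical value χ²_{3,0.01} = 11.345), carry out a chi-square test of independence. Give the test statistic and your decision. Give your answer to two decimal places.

106.79; reject H₀

Row totals: 169, 177. Column totals: 103, 104, 55, 84. Grand total N = 346.
Expected counts (row total × column total / N):
  Line 1, Grade A: 169×103/346 = 50.3092
  Line 1, Grade B: 169×104/346 = 50.7977
  Line 1, Grade C: 169×55/346 = 26.8642
  Line 1, Reject: 169×84/346 = 41.0289
  Line 2, Grade A: 177×103/346 = 52.6908
  Line 2, Grade B: 177×104/346 = 53.2023
  Line 2, Grade C: 177×55/346 = 28.1358
  Line 2, Reject: 177×84/346 = 42.9711
Contributions (O − E)²/E:
  (13 − 50.3092)²/50.3092 = 27.6684
  (87 − 50.7977)²/50.7977 = 25.8005
  (23 − 26.8642)²/26.8642 = 0.5558
  (46 − 41.0289)²/41.0289 = 0.6023
  (90 − 52.6908)²/52.6908 = 26.4178
  (17 − 53.2023)²/53.2023 = 24.6344
  (32 − 28.1358)²/28.1358 = 0.5307
  (38 − 42.9711)²/42.9711 = 0.5751
χ² = 27.6684 + 25.8005 + 0.5558 + 0.6023 + 26.4178 + 24.6344 + 0.5307 + 0.5751 = 106.79
df = (2−1)(4−1) = 3. Since 106.79 > 11.345, reject the null hypothesis of independence at α = 0.01.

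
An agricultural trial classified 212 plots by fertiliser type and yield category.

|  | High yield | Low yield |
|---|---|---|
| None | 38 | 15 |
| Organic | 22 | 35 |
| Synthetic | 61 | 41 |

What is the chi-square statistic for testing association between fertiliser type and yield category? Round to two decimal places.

Row totals: 53, 57, 102. Column totals: 121, 91. Grand total N = 212.
Expected counts (row total × column total / N):
  None, High yield: 53×121/212 = 30.250
  None, Low yield: 53×91/212 = 22.750
  Organic, High yield: 57×121/212 = 32.533
  Organic, Low yield: 57×91/212 = 24.467
  Synthetic, High yield: 102×121/212 = 58.217
  Synthetic, Low yield: 102×91/212 = 43.783
Contributions (O − E)²/E:
  (38 − 30.250)²/30.250 = 1.9855
  (15 − 22.750)²/22.750 = 2.6401
  (22 − 32.533)²/32.533 = 3.4102
  (35 − 24.467)²/24.467 = 4.5344
  (61 − 58.217)²/58.217 = 0.1330
  (41 − 43.783)²/43.783 = 0.1769
χ² = 1.9855 + 2.6401 + 3.4102 + 4.5344 + 0.1330 + 0.1769 = 12.88

12.88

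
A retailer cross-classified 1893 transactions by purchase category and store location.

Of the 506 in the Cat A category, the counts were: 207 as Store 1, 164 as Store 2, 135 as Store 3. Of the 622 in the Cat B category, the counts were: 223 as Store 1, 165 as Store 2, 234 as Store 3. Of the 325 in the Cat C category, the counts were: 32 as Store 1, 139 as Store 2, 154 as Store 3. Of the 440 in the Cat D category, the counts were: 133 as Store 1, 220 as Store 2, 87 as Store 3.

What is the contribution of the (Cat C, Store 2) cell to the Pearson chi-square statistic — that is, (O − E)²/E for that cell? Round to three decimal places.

Row total (Cat C) = 325; column total (Store 2) = 688; N = 1893.
Expected count E = 325 × 688 / 1893 = 118.1194.
Contribution = (O − E)²/E = (139 − 118.1194)² / 118.1194 = 3.691.

3.691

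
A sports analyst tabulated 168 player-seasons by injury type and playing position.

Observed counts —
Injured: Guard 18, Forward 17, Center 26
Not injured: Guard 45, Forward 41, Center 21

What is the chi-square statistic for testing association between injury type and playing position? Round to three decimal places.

Row totals: 61, 107. Column totals: 63, 58, 47. Grand total N = 168.
Expected counts (row total × column total / N):
  Injured, Guard: 61×63/168 = 22.8750
  Injured, Forward: 61×58/168 = 21.0595
  Injured, Center: 61×47/168 = 17.0655
  Not injured, Guard: 107×63/168 = 40.1250
  Not injured, Forward: 107×58/168 = 36.9405
  Not injured, Center: 107×47/168 = 29.9345
Contributions (O − E)²/E:
  (18 − 22.8750)²/22.8750 = 1.0389
  (17 − 21.0595)²/21.0595 = 0.7825
  (26 − 17.0655)²/17.0655 = 4.6776
  (45 − 40.1250)²/40.1250 = 0.5923
  (41 − 36.9405)²/36.9405 = 0.4461
  (21 − 29.9345)²/29.9345 = 2.6667
χ² = 1.0389 + 0.7825 + 4.6776 + 0.5923 + 0.4461 + 2.6667 = 10.204

10.204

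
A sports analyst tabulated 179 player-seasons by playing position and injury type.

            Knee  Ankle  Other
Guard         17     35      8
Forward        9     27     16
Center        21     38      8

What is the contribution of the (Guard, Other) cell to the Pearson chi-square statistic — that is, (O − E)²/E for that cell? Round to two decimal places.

0.69

Row total (Guard) = 60; column total (Other) = 32; N = 179.
Expected count E = 60 × 32 / 179 = 10.726.
Contribution = (O − E)²/E = (8 − 10.726)² / 10.726 = 0.69.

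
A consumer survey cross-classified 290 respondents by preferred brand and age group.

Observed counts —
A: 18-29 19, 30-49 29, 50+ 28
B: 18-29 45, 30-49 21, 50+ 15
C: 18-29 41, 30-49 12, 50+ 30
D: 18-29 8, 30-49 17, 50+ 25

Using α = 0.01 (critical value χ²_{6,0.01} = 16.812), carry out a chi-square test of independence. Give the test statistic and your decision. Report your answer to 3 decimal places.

Row totals: 76, 81, 83, 50. Column totals: 113, 79, 98. Grand total N = 290.
Expected counts (row total × column total / N):
  A, 18-29: 76×113/290 = 29.6138
  A, 30-49: 76×79/290 = 20.7034
  A, 50+: 76×98/290 = 25.6828
  B, 18-29: 81×113/290 = 31.5621
  B, 30-49: 81×79/290 = 22.0655
  B, 50+: 81×98/290 = 27.3724
  C, 18-29: 83×113/290 = 32.3414
  C, 30-49: 83×79/290 = 22.6103
  C, 50+: 83×98/290 = 28.0483
  D, 18-29: 50×113/290 = 19.4828
  D, 30-49: 50×79/290 = 13.6207
  D, 50+: 50×98/290 = 16.8966
Contributions (O − E)²/E:
  (19 − 29.6138)²/29.6138 = 3.8041
  (29 − 20.7034)²/20.7034 = 3.3247
  (28 − 25.6828)²/25.6828 = 0.2091
  (45 − 31.5621)²/31.5621 = 5.7213
  (21 − 22.0655)²/22.0655 = 0.0515
  (15 − 27.3724)²/27.3724 = 5.5924
  (41 − 32.3414)²/32.3414 = 2.3181
  (12 − 22.6103)²/22.6103 = 4.9791
  (30 − 28.0483)²/28.0483 = 0.1358
  (8 − 19.4828)²/19.4828 = 6.7677
  (17 − 13.6207)²/13.6207 = 0.8384
  (25 − 16.8966)²/16.8966 = 3.8863
χ² = 3.8041 + 3.3247 + 0.2091 + 5.7213 + 0.0515 + 5.5924 + 2.3181 + 4.9791 + 0.1358 + 6.7677 + 0.8384 + 3.8863 = 37.629
df = (4−1)(3−1) = 6. Since 37.629 > 16.812, reject the null hypothesis of independence at α = 0.01.

37.629; reject H₀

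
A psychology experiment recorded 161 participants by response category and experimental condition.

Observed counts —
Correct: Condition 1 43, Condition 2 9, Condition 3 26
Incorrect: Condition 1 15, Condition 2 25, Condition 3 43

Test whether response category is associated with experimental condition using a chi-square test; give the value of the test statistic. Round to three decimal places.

Row totals: 78, 83. Column totals: 58, 34, 69. Grand total N = 161.
Expected counts (row total × column total / N):
  Correct, Condition 1: 78×58/161 = 28.0994
  Correct, Condition 2: 78×34/161 = 16.4720
  Correct, Condition 3: 78×69/161 = 33.4286
  Incorrect, Condition 1: 83×58/161 = 29.9006
  Incorrect, Condition 2: 83×34/161 = 17.5280
  Incorrect, Condition 3: 83×69/161 = 35.5714
Contributions (O − E)²/E:
  (43 − 28.0994)²/28.0994 = 7.9015
  (9 − 16.4720)²/16.4720 = 3.3894
  (26 − 33.4286)²/33.4286 = 1.6508
  (15 − 29.9006)²/29.9006 = 7.4255
  (25 − 17.5280)²/17.5280 = 3.1852
  (43 − 35.5714)²/35.5714 = 1.5514
χ² = 7.9015 + 3.3894 + 1.6508 + 7.4255 + 3.1852 + 1.5514 = 25.104

25.104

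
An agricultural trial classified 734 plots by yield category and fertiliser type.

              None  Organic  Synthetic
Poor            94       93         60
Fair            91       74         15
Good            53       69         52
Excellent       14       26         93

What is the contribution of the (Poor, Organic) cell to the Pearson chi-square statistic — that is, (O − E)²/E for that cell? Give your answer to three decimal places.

0.265

Row total (Poor) = 247; column total (Organic) = 262; N = 734.
Expected count E = 247 × 262 / 734 = 88.1662.
Contribution = (O − E)²/E = (93 − 88.1662)² / 88.1662 = 0.265.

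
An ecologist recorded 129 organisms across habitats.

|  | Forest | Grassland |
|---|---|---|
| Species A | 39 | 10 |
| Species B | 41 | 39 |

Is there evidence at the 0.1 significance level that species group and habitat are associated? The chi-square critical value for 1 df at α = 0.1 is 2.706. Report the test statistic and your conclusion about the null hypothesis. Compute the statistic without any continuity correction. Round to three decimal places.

10.362; reject H₀

Row totals: 49, 80. Column totals: 80, 49. Grand total N = 129.
Expected counts (row total × column total / N):
  Species A, Forest: 49×80/129 = 30.3876
  Species A, Grassland: 49×49/129 = 18.6124
  Species B, Forest: 80×80/129 = 49.6124
  Species B, Grassland: 80×49/129 = 30.3876
Contributions (O − E)²/E:
  (39 − 30.3876)²/30.3876 = 2.4409
  (10 − 18.6124)²/18.6124 = 3.9852
  (41 − 49.6124)²/49.6124 = 1.4951
  (39 − 30.3876)²/30.3876 = 2.4409
χ² = 2.4409 + 3.9852 + 1.4951 + 2.4409 = 10.362
df = (2−1)(2−1) = 1. Since 10.362 > 2.706, reject the null hypothesis of independence at α = 0.1.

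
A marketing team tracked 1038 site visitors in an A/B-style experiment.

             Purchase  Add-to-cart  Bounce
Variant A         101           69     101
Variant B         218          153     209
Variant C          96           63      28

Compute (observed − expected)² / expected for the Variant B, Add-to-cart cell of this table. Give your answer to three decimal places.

0.245

Row total (Variant B) = 580; column total (Add-to-cart) = 285; N = 1038.
Expected count E = 580 × 285 / 1038 = 159.2486.
Contribution = (O − E)²/E = (153 − 159.2486)² / 159.2486 = 0.245.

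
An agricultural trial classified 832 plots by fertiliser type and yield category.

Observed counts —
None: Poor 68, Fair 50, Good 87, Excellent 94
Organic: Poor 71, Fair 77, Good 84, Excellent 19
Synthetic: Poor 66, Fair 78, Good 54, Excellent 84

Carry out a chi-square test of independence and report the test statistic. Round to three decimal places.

Row totals: 299, 251, 282. Column totals: 205, 205, 225, 197. Grand total N = 832.
Expected counts (row total × column total / N):
  None, Poor: 299×205/832 = 73.6719
  None, Fair: 299×205/832 = 73.6719
  None, Good: 299×225/832 = 80.8594
  None, Excellent: 299×197/832 = 70.7969
  Organic, Poor: 251×205/832 = 61.8450
  Organic, Fair: 251×205/832 = 61.8450
  Organic, Good: 251×225/832 = 67.8786
  Organic, Excellent: 251×197/832 = 59.4315
  Synthetic, Poor: 282×205/832 = 69.4832
  Synthetic, Fair: 282×205/832 = 69.4832
  Synthetic, Good: 282×225/832 = 76.2620
  Synthetic, Excellent: 282×197/832 = 66.7716
Contributions (O − E)²/E:
  (68 − 73.6719)²/73.6719 = 0.4367
  (50 − 73.6719)²/73.6719 = 7.6061
  (87 − 80.8594)²/80.8594 = 0.4663
  (94 − 70.7969)²/70.7969 = 7.6046
  (71 − 61.8450)²/61.8450 = 1.3552
  (77 − 61.8450)²/61.8450 = 3.7137
  (84 − 67.8786)²/67.8786 = 3.8289
  (19 − 59.4315)²/59.4315 = 27.5057
  (66 − 69.4832)²/69.4832 = 0.1746
  (78 − 69.4832)²/69.4832 = 1.0439
  (54 − 76.2620)²/76.2620 = 6.4986
  (84 − 66.7716)²/66.7716 = 4.4453
χ² = 0.4367 + 7.6061 + 0.4663 + 7.6046 + 1.3552 + 3.7137 + 3.8289 + 27.5057 + 0.1746 + 1.0439 + 6.4986 + 4.4453 = 64.680

64.680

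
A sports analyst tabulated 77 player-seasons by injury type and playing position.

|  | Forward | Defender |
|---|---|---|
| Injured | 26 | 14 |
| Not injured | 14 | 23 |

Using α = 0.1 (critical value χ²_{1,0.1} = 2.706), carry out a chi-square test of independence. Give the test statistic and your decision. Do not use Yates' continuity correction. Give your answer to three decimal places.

5.681; reject H₀

Row totals: 40, 37. Column totals: 40, 37. Grand total N = 77.
Expected counts (row total × column total / N):
  Injured, Forward: 40×40/77 = 20.7792
  Injured, Defender: 40×37/77 = 19.2208
  Not injured, Forward: 37×40/77 = 19.2208
  Not injured, Defender: 37×37/77 = 17.7792
Contributions (O − E)²/E:
  (26 − 20.7792)²/20.7792 = 1.3117
  (14 − 19.2208)²/19.2208 = 1.4181
  (14 − 19.2208)²/19.2208 = 1.4181
  (23 − 17.7792)²/17.7792 = 1.5331
χ² = 1.3117 + 1.4181 + 1.4181 + 1.5331 = 5.681
df = (2−1)(2−1) = 1. Since 5.681 > 2.706, reject the null hypothesis of independence at α = 0.1.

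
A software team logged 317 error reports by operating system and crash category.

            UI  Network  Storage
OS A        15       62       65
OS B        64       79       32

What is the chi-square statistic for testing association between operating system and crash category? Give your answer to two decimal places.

40.67

Row totals: 142, 175. Column totals: 79, 141, 97. Grand total N = 317.
Expected counts (row total × column total / N):
  OS A, UI: 142×79/317 = 35.388
  OS A, Network: 142×141/317 = 63.161
  OS A, Storage: 142×97/317 = 43.451
  OS B, UI: 175×79/317 = 43.612
  OS B, Network: 175×141/317 = 77.839
  OS B, Storage: 175×97/317 = 53.549
Contributions (O − E)²/E:
  (15 − 35.388)²/35.388 = 11.7461
  (62 − 63.161)²/63.161 = 0.0213
  (65 − 43.451)²/43.451 = 10.6870
  (64 − 43.612)²/43.612 = 9.5311
  (79 − 77.839)²/77.839 = 0.0173
  (32 − 53.549)²/53.549 = 8.6717
χ² = 11.7461 + 0.0213 + 10.6870 + 9.5311 + 0.0173 + 8.6717 = 40.67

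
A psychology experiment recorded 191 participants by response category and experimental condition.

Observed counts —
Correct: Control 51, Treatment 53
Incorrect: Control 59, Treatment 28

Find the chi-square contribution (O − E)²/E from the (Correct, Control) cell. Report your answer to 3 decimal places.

1.321

Row total (Correct) = 104; column total (Control) = 110; N = 191.
Expected count E = 104 × 110 / 191 = 59.8953.
Contribution = (O − E)²/E = (51 − 59.8953)² / 59.8953 = 1.321.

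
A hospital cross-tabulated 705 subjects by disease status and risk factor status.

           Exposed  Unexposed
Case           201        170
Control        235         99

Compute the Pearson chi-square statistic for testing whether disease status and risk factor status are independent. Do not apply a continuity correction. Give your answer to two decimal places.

19.50

Row totals: 371, 334. Column totals: 436, 269. Grand total N = 705.
Expected counts (row total × column total / N):
  Case, Exposed: 371×436/705 = 229.441
  Case, Unexposed: 371×269/705 = 141.559
  Control, Exposed: 334×436/705 = 206.559
  Control, Unexposed: 334×269/705 = 127.441
Contributions (O − E)²/E:
  (201 − 229.441)²/229.441 = 3.5255
  (170 − 141.559)²/141.559 = 5.7142
  (235 − 206.559)²/206.559 = 3.9160
  (99 − 127.441)²/127.441 = 6.3472
χ² = 3.5255 + 5.7142 + 3.9160 + 6.3472 = 19.50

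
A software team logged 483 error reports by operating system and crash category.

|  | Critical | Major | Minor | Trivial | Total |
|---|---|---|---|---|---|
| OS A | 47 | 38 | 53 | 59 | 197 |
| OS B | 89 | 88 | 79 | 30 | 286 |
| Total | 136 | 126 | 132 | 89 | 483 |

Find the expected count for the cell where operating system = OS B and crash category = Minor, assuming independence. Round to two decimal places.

Row total (OS B) = 286; column total (Minor) = 132; grand total N = 483.
Expected count = (row total × column total) / N = 286 × 132 / 483 = 78.16.

78.16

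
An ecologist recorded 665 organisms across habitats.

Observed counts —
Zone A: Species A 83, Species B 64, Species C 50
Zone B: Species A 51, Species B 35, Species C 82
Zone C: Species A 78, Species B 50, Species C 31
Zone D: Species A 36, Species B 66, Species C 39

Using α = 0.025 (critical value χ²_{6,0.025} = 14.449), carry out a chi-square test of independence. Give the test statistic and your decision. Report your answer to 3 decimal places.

Row totals: 197, 168, 159, 141. Column totals: 248, 215, 202. Grand total N = 665.
Expected counts (row total × column total / N):
  Zone A, Species A: 197×248/665 = 73.4677
  Zone A, Species B: 197×215/665 = 63.6917
  Zone A, Species C: 197×202/665 = 59.8406
  Zone B, Species A: 168×248/665 = 62.6526
  Zone B, Species B: 168×215/665 = 54.3158
  Zone B, Species C: 168×202/665 = 51.0316
  Zone C, Species A: 159×248/665 = 59.2962
  Zone C, Species B: 159×215/665 = 51.4060
  Zone C, Species C: 159×202/665 = 48.2977
  Zone D, Species A: 141×248/665 = 52.5835
  Zone D, Species B: 141×215/665 = 45.5865
  Zone D, Species C: 141×202/665 = 42.8301
Contributions (O − E)²/E:
  (83 − 73.4677)²/73.4677 = 1.2368
  (64 − 63.6917)²/63.6917 = 0.0015
  (50 − 59.8406)²/59.8406 = 1.6183
  (51 − 62.6526)²/62.6526 = 2.1672
  (35 − 54.3158)²/54.3158 = 6.8691
  (82 − 51.0316)²/51.0316 = 18.7931
  (78 − 59.2962)²/59.2962 = 5.8997
  (50 − 51.4060)²/51.4060 = 0.0385
  (31 − 48.2977)²/48.2977 = 6.1951
  (36 − 52.5835)²/52.5835 = 5.2300
  (66 − 45.5865)²/45.5865 = 9.1411
  (39 − 42.8301)²/42.8301 = 0.3425
χ² = 1.2368 + 0.0015 + 1.6183 + 2.1672 + 6.8691 + 18.7931 + 5.8997 + 0.0385 + 6.1951 + 5.2300 + 9.1411 + 0.3425 = 57.533
df = (4−1)(3−1) = 6. Since 57.533 > 14.449, reject the null hypothesis of independence at α = 0.025.

57.533; reject H₀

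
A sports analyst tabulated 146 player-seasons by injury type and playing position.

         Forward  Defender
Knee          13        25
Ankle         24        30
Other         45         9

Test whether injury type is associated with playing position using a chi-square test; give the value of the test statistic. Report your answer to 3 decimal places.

26.642

Row totals: 38, 54, 54. Column totals: 82, 64. Grand total N = 146.
Expected counts (row total × column total / N):
  Knee, Forward: 38×82/146 = 21.3425
  Knee, Defender: 38×64/146 = 16.6575
  Ankle, Forward: 54×82/146 = 30.3288
  Ankle, Defender: 54×64/146 = 23.6712
  Other, Forward: 54×82/146 = 30.3288
  Other, Defender: 54×64/146 = 23.6712
Contributions (O − E)²/E:
  (13 − 21.3425)²/21.3425 = 3.2610
  (25 − 16.6575)²/16.6575 = 4.1781
  (24 − 30.3288)²/30.3288 = 1.3206
  (30 − 23.6712)²/23.6712 = 1.6921
  (45 − 30.3288)²/30.3288 = 7.0970
  (9 − 23.6712)²/23.6712 = 9.0931
χ² = 3.2610 + 4.1781 + 1.3206 + 1.6921 + 7.0970 + 9.0931 = 26.642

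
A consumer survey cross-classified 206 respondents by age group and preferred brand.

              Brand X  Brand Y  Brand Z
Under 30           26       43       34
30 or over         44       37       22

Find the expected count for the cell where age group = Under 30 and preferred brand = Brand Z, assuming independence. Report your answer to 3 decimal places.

Row total (Under 30) = 103; column total (Brand Z) = 56; grand total N = 206.
Expected count = (row total × column total) / N = 103 × 56 / 206 = 28.000.

28.000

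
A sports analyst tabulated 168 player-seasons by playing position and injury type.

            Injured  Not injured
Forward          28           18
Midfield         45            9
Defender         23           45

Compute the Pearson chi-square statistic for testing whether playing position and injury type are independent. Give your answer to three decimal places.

Row totals: 46, 54, 68. Column totals: 96, 72. Grand total N = 168.
Expected counts (row total × column total / N):
  Forward, Injured: 46×96/168 = 26.2857
  Forward, Not injured: 46×72/168 = 19.7143
  Midfield, Injured: 54×96/168 = 30.8571
  Midfield, Not injured: 54×72/168 = 23.1429
  Defender, Injured: 68×96/168 = 38.8571
  Defender, Not injured: 68×72/168 = 29.1429
Contributions (O − E)²/E:
  (28 − 26.2857)²/26.2857 = 0.1118
  (18 − 19.7143)²/19.7143 = 0.1491
  (45 − 30.8571)²/30.8571 = 6.4822
  (9 − 23.1429)²/23.1429 = 8.6429
  (23 − 38.8571)²/38.8571 = 6.4711
  (45 − 29.1429)²/29.1429 = 8.6281
χ² = 0.1118 + 0.1491 + 6.4822 + 8.6429 + 6.4711 + 8.6281 = 30.485

30.485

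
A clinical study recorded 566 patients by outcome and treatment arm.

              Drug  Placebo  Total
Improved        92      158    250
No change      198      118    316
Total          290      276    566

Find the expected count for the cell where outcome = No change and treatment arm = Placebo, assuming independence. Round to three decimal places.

154.092

Row total (No change) = 316; column total (Placebo) = 276; grand total N = 566.
Expected count = (row total × column total) / N = 316 × 276 / 566 = 154.092.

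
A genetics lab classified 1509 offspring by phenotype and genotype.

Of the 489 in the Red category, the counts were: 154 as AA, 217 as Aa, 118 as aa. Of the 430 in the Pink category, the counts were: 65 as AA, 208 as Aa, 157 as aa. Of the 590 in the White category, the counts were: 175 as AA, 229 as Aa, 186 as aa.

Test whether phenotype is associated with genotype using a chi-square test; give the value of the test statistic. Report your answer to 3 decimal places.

45.385

Row totals: 489, 430, 590. Column totals: 394, 654, 461. Grand total N = 1509.
Expected counts (row total × column total / N):
  Red, AA: 489×394/1509 = 127.67793
  Red, Aa: 489×654/1509 = 211.93241
  Red, aa: 489×461/1509 = 149.38966
  Pink, AA: 430×394/1509 = 112.27303
  Pink, Aa: 430×654/1509 = 186.36183
  Pink, aa: 430×461/1509 = 131.36514
  White, AA: 590×394/1509 = 154.04904
  White, Aa: 590×654/1509 = 255.70577
  White, aa: 590×461/1509 = 180.24520
Contributions (O − E)²/E:
  (154 − 127.67793)²/127.67793 = 5.4266
  (217 − 211.93241)²/211.93241 = 0.1212
  (118 − 149.38966)²/149.38966 = 6.5956
  (65 − 112.27303)²/112.27303 = 19.9045
  (208 − 186.36183)²/186.36183 = 2.5124
  (157 − 131.36514)²/131.36514 = 5.0024
  (175 − 154.04904)²/154.04904 = 2.8494
  (229 − 255.70577)²/255.70577 = 2.7891
  (186 − 180.24520)²/180.24520 = 0.1837
χ² = 5.4266 + 0.1212 + 6.5956 + 19.9045 + 2.5124 + 5.0024 + 2.8494 + 2.7891 + 0.1837 = 45.385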